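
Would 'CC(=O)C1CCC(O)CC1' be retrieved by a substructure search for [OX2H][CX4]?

Yes

The pattern [OX2H][CX4] describes a hydroxyl oxygen bound to an sp3 (X4) carbon — an aliphatic alcohol.
The molecule carries a hydroxyl group (-OH), whose atoms satisfy every constraint of the query, so the pattern matches.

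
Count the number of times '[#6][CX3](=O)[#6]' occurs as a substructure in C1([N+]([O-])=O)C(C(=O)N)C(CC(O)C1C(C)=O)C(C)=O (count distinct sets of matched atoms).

2

[#6][CX3](=O)[#6] is the SMARTS for a ketone: a carbonyl carbon (no H) flanked by two carbons.
The molecule carries 2 separate instances of an acetyl/ketone group (-C(=O)CH3) meeting every constraint; each maps to a distinct set of atoms, giving 2 matches.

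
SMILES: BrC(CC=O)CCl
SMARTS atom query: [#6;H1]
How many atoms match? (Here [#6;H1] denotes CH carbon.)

The query [#6;H1] means: any carbon bearing exactly one hydrogen.
Check the 7 heavy atoms by environment: 2× C (H2) → no; 2× C (H1) → match; 1× Br (H0) → no; 1× Cl (H0) → no; 1× O (H0) → no.
That gives 2 matching atoms.

2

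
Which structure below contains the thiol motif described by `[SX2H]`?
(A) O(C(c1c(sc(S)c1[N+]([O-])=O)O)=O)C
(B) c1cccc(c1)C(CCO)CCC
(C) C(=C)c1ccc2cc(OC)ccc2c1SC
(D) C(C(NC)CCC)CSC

A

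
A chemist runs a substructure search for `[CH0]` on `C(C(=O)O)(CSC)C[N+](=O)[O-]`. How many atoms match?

1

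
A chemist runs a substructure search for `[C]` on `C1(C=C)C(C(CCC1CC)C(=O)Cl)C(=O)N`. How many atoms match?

Check the 16 heavy atoms by environment: 12× C → match; 2× O → no; 1× N → no; 1× Cl → no.
That gives 12 matching atoms.

12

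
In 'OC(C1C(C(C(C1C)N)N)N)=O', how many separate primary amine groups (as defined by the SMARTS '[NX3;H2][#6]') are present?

3

[NX3;H2][#6] is the SMARTS for a primary amine: a trivalent nitrogen with two H attached to carbon.
The molecule carries 3 separate instances of a primary amino group (-NH2) meeting every constraint; each maps to a distinct set of atoms, giving 3 matches.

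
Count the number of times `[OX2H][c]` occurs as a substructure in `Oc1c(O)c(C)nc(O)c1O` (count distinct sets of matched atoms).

[OX2H][c] is the SMARTS for a phenol: a hydroxyl oxygen attached to an aromatic carbon.
The molecule carries 4 separate instances of a hydroxyl group (-OH) meeting every constraint; each maps to a distinct set of atoms, giving 4 matches.

4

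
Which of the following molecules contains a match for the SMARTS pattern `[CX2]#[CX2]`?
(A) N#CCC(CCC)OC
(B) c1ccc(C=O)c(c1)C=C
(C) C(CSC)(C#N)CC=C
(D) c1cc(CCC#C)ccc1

D

[CX2]#[CX2] describes a carbon-carbon triple bond (an alkyne).
(A) has a nitrile (-C#N) but the triple bond is C#N, not C#C.
(B) has a vinyl group (-CH=CH2) but the C=C is a double bond; both carbons are CX3, not CX2.
(C) has a nitrile (-C#N) but the triple bond is C#N, not C#C.
(D) contains an ethynyl group (-C#CH), which satisfies every atom and bond constraint.
So the answer is (D).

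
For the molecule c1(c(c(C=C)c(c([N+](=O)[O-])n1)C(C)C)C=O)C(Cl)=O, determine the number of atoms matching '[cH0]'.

5

The query [cH0] means: aromatic carbon with no attached hydrogen (substituted or ring-fusion).
Check the 19 heavy atoms by environment: 1× n (aromatic, H0) → no; 5× c (aromatic, H0) → match; 1× C (H0) → no; 3× O (H0) → no; 1× Cl (H0) → no; 3× C (H1) → no; 1× N (charge +1, H0) → no; 1× O (charge -1, H0) → no; 1× C (H2) → no; 2× C (H3) → no.
That gives 5 matching atoms.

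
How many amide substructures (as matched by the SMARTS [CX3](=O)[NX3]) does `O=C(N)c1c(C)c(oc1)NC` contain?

1

[CX3](=O)[NX3] is the SMARTS for an amide: a carbonyl carbon bonded to a trivalent nitrogen.
Exactly one fragment in the molecule meets all constraints, giving 1 match.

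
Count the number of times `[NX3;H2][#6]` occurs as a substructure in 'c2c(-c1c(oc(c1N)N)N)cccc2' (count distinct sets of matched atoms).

3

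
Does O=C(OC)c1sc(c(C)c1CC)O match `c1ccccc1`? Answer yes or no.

No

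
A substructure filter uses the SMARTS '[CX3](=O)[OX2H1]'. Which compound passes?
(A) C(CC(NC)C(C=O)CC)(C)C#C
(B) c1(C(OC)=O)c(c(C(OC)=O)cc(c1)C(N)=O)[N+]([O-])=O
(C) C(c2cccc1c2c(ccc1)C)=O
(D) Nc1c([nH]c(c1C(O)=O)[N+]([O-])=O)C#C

[CX3](=O)[OX2H1] describes an sp2 carbon double-bonded to O and single-bonded to an -OH oxygen (a carboxylic acid).
(A) has an aldehyde (-CHO) but there is no singly-bonded oxygen on the carbonyl carbon.
(B) has a primary amide (-C(=O)NH2) but the carbonyl is bonded to N, not to an -OH oxygen.
(C) has an aldehyde (-CHO) but there is no singly-bonded oxygen on the carbonyl carbon.
(D) contains a carboxylic acid group (-C(=O)OH), which satisfies every atom and bond constraint.
So the answer is (D).

D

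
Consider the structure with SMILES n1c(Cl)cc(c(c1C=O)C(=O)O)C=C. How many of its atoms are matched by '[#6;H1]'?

3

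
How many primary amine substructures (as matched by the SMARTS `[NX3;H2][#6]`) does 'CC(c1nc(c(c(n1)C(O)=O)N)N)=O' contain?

[NX3;H2][#6] is the SMARTS for a primary amine: a trivalent nitrogen with two H attached to carbon.
The molecule carries 2 separate instances of a primary amino group (-NH2) meeting every constraint; each maps to a distinct set of atoms, giving 2 matches.

2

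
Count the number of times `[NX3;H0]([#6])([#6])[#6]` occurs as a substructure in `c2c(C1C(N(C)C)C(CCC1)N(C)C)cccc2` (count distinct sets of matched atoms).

2

[NX3;H0]([#6])([#6])[#6] is the SMARTS for a tertiary amine: a trivalent nitrogen with no H, bonded to three carbons.
The molecule carries 2 separate instances of a dimethylamino group (-N(CH3)2) meeting every constraint; each maps to a distinct set of atoms, giving 2 matches.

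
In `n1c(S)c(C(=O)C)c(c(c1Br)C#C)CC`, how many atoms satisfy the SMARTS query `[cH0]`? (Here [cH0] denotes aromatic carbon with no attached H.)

5

The query [cH0] means: aromatic carbon with no attached hydrogen (substituted or ring-fusion).
Check the 15 heavy atoms by environment: 1× n (aromatic, H0) → no; 5× c (aromatic, H0) → match; 2× C (H0) → no; 1× O (H0) → no; 2× C (H3) → no; 1× S (H1) → no; 1× Br (H0) → no; 1× C (H1) → no; 1× C (H2) → no.
That gives 5 matching atoms.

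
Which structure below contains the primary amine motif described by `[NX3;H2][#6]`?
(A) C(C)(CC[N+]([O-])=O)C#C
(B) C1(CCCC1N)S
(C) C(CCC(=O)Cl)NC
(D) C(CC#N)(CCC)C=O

B

[NX3;H2][#6] describes a trivalent nitrogen with two H attached to carbon (a primary amine).
(A) has a nitro group (-[N+](=O)[O-]) but the nitrogen is [N+] with no H, not NX3H2.
(B) contains a primary amino group (-NH2), which satisfies every atom and bond constraint.
(C) has an N-methylamino group (-NHCH3) but the nitrogen bears two carbons and only one H (H1), not H2.
(D) has a nitrile (-C#N) but the nitrogen is NX1 (triple-bonded), not NX3 with two H.
So the answer is (B).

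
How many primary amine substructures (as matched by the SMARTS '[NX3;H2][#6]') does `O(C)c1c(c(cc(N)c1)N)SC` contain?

2

[NX3;H2][#6] is the SMARTS for a primary amine: a trivalent nitrogen with two H attached to carbon.
The molecule carries 2 separate instances of a primary amino group (-NH2) meeting every constraint; each maps to a distinct set of atoms, giving 2 matches.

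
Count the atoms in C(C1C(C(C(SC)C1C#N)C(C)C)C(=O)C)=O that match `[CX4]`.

10

Check the 17 heavy atoms by environment: 10× C (X4) → match; 1× C (X2) → no; 1× N (X1) → no; 2× C (X3) → no; 2× O (X1) → no; 1× S (X2) → no.
That gives 10 matching atoms.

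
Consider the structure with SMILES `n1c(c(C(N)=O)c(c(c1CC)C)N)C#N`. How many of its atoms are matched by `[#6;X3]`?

6

The query [#6;X3] means: any carbon (aromatic or not) with three total connections.
Check the 15 heavy atoms by environment: 1× n (aromatic, X2) → no; 5× c (aromatic, X3) → match; 1× C (X2) → no; 1× N (X1) → no; 1× C (X3) → match; 1× O (X1) → no; 2× N (X3) → no; 3× C (X4) → no.
Summing the matching environments: 5 + 1 = 6 matching atoms.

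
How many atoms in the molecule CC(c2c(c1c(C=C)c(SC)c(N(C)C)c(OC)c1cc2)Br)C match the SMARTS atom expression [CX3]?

The query [CX3] means: C with X3: aliphatic carbon with exactly 3 total connections.
Check the 23 heavy atoms by environment: 10× c (aromatic, X3) → no; 1× O (X2) → no; 7× C (X4) → no; 1× N (X3) → no; 2× C (X3) → match; 1× Br (X1) → no; 1× S (X2) → no.
That gives 2 matching atoms.

2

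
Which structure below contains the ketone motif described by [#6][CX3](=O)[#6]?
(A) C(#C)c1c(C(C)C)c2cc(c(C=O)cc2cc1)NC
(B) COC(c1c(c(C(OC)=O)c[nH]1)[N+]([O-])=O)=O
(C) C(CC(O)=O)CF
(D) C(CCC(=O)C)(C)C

D

[#6][CX3](=O)[#6] describes a carbonyl carbon (no H) flanked by two carbons (a ketone).
(A) has an aldehyde (-CHO) but the carbonyl carbon has H1, so it is not flanked by two carbons.
(B) has a methyl-ester group (-C(=O)OCH3) but one neighbour of the carbonyl carbon is O, not C.
(C) has a carboxylic acid group (-C(=O)OH) but one neighbour of the carbonyl carbon is O, not C.
(D) contains an acetyl/ketone group (-C(=O)CH3), which satisfies every atom and bond constraint.
So the answer is (D).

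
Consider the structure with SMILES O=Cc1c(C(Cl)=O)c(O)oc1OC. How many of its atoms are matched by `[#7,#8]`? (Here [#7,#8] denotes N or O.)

The query [#7,#8] means: nitrogen or oxygen (comma = OR).
Check the 13 heavy atoms by environment: 1× o (aromatic) → match; 4× c (aromatic) → no; 3× C → no; 4× O → match; 1× Cl → no.
Summing the matching environments: 1 + 4 = 5 matching atoms.

5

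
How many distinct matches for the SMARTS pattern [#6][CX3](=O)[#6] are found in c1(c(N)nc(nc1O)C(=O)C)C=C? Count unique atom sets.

1

[#6][CX3](=O)[#6] is the SMARTS for a ketone: a carbonyl carbon (no H) flanked by two carbons.
Exactly one fragment in the molecule meets all constraints, giving 1 match.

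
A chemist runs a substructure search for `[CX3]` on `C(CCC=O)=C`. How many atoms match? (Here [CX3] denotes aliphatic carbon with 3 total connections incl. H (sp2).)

3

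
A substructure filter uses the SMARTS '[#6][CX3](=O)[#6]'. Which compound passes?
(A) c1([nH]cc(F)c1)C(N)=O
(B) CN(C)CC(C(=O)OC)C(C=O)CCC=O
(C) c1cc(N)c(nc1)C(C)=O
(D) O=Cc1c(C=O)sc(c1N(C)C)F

C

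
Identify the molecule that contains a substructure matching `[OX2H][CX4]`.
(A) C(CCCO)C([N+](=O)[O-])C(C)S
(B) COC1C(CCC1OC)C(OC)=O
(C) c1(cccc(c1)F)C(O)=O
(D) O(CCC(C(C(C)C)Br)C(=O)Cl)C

A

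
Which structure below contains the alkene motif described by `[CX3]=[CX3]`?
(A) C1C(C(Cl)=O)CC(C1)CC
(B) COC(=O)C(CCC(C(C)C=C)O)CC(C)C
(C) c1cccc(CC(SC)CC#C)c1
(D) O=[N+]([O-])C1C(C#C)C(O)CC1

B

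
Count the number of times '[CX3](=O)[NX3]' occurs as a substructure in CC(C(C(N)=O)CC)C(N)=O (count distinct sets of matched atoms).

2

[CX3](=O)[NX3] is the SMARTS for an amide: a carbonyl carbon bonded to a trivalent nitrogen.
The molecule carries 2 separate instances of a primary amide (-C(=O)NH2) meeting every constraint; each maps to a distinct set of atoms, giving 2 matches.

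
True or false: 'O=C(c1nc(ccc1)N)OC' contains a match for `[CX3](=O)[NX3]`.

The pattern [CX3](=O)[NX3] describes a carbonyl carbon bonded to a trivalent nitrogen — an amide.
The closest candidate here is a primary amino group (-NH2), but the -NH2 is not attached to a carbonyl carbon. No other fragment satisfies the full query, so there is no match.

False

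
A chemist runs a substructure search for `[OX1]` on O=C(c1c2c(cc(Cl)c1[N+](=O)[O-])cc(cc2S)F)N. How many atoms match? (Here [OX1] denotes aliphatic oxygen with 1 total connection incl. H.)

The query [OX1] means: aliphatic oxygen with one total connection — typically a carbonyl =O or an oxide.
Check the 19 heavy atoms by environment: 10× c (aromatic, X3) → no; 1× N (charge +1, X3) → no; 1× O (charge -1, X1) → match; 2× O (X1) → match; 1× Cl (X1) → no; 1× C (X3) → no; 1× N (X3) → no; 1× S (X2) → no; 1× F (X1) → no.
Summing the matching environments: 1 + 2 = 3 matching atoms.

3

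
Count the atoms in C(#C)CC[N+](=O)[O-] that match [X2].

Check the 7 heavy atoms by environment: 2× C (X4) → no; 1× N (charge +1, X3) → no; 1× O (charge -1, X1) → no; 1× O (X1) → no; 2× C (X2) → match.
That gives 2 matching atoms.

2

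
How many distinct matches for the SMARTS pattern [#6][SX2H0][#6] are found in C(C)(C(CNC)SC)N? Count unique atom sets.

1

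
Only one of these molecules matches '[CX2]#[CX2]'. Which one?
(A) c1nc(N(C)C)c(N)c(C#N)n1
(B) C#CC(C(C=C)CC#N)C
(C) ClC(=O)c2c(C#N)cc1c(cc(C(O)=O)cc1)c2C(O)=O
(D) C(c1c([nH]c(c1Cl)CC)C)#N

B

[CX2]#[CX2] describes a carbon-carbon triple bond (an alkyne).
(A) has a nitrile (-C#N) but the triple bond is C#N, not C#C.
(B) contains an ethynyl group (-C#CH), which satisfies every atom and bond constraint.
(C) has a nitrile (-C#N) but the triple bond is C#N, not C#C.
(D) has a nitrile (-C#N) but the triple bond is C#N, not C#C.
So the answer is (B).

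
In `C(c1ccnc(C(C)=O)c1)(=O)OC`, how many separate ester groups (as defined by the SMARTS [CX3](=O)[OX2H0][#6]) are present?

1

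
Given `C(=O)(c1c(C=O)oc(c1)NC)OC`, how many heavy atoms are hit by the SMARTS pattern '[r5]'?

5

The query [r5] means: r5 matches atoms in a five-membered ring.
Check the 13 heavy atoms by environment: 1× o (aromatic, in 5-ring) → match; 4× c (aromatic, in 5-ring) → match; 1× N (acyclic) → no; 4× C (acyclic) → no; 3× O (acyclic) → no.
Summing the matching environments: 1 + 4 = 5 matching atoms.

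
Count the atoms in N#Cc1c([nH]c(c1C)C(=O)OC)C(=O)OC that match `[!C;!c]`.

The query [!C;!c] means: neither aliphatic nor aromatic carbon — same as [!#6].
Check the 16 heavy atoms by environment: 1× n (aromatic) → match; 4× c (aromatic) → no; 6× C → no; 1× N → match; 4× O → match.
Summing the matching environments: 1 + 1 + 4 = 6 matching atoms.

6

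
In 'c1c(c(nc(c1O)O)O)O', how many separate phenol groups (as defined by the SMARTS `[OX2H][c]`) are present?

4

[OX2H][c] is the SMARTS for a phenol: a hydroxyl oxygen attached to an aromatic carbon.
The molecule carries 4 separate instances of a hydroxyl group (-OH) meeting every constraint; each maps to a distinct set of atoms, giving 4 matches.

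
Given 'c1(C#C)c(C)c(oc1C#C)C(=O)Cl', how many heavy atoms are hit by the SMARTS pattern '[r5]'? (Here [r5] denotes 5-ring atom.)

5

The query [r5] means: r5 matches atoms in a five-membered ring.
Check the 13 heavy atoms by environment: 1× o (aromatic, in 5-ring) → match; 4× c (aromatic, in 5-ring) → match; 6× C (acyclic) → no; 1× O (acyclic) → no; 1× Cl (acyclic) → no.
Summing the matching environments: 1 + 4 = 5 matching atoms.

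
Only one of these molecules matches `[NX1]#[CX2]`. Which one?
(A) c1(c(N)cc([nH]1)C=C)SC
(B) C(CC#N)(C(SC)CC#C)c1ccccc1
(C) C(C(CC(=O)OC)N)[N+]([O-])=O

B

[NX1]#[CX2] describes a nitrogen triple-bonded to a two-connected carbon (a nitrile).
(A) has a primary amino group (-NH2) but the nitrogen is NX3 (three connections), not NX1 triple-bonded.
(B) contains a nitrile (-C#N), which satisfies every atom and bond constraint.
(C) has a nitro group (-[N+](=O)[O-]) but there is no C#N triple bond.
So the answer is (B).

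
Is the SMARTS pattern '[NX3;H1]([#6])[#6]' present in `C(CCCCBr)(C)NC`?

The pattern [NX3;H1]([#6])[#6] describes a trivalent nitrogen with one H, bonded to two carbons — a secondary amine.
The molecule carries an N-methylamino group (-NHCH3), whose atoms satisfy every constraint of the query, so the pattern matches.

Yes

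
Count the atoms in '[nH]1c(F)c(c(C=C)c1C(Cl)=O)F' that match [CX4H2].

0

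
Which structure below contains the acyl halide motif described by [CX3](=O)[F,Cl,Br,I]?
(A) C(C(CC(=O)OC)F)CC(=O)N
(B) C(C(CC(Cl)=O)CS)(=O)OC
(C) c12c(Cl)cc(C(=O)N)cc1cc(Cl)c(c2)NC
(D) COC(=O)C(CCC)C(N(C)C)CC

B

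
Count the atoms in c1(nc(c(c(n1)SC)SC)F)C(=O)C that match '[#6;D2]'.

0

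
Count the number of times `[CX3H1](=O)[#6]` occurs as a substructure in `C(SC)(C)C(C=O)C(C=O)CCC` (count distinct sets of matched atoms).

2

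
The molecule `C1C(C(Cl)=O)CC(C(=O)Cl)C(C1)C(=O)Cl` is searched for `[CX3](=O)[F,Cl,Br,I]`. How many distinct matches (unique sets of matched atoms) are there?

3

[CX3](=O)[F,Cl,Br,I] is the SMARTS for an acyl halide: a carbonyl carbon bonded to a halogen.
The molecule carries 3 separate instances of an acyl chloride (-C(=O)Cl) meeting every constraint; each maps to a distinct set of atoms, giving 3 matches.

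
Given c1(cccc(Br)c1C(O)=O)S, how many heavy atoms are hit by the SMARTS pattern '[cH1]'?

3

The query [cH1] means: aromatic carbon bearing exactly one hydrogen.
Check the 11 heavy atoms by environment: 3× c (aromatic, H1) → match; 3× c (aromatic, H0) → no; 1× S (H1) → no; 1× Br (H0) → no; 1× C (H0) → no; 1× O (H0) → no; 1× O (H1) → no.
That gives 3 matching atoms.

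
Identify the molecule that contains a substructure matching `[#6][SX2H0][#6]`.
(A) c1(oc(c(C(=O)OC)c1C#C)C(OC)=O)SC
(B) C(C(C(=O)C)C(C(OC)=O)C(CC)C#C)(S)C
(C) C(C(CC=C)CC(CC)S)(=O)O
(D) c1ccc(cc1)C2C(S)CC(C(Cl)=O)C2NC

A

[#6][SX2H0][#6] describes an aliphatic sulfur bridging two carbons with no H on the sulfur (a thioether).
(A) contains a methylthio ether (-SCH3), which satisfies every atom and bond constraint.
(B) has a thiol (-SH) but the sulfur has H1, not H0 bridging two carbons.
(C) has a thiol (-SH) but the sulfur has H1, not H0 bridging two carbons.
(D) has a thiol (-SH) but the sulfur has H1, not H0 bridging two carbons.
So the answer is (A).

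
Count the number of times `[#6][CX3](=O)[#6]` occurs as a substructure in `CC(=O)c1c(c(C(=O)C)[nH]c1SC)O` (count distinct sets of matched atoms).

2

[#6][CX3](=O)[#6] is the SMARTS for a ketone: a carbonyl carbon (no H) flanked by two carbons.
The molecule carries 2 separate instances of an acetyl/ketone group (-C(=O)CH3) meeting every constraint; each maps to a distinct set of atoms, giving 2 matches.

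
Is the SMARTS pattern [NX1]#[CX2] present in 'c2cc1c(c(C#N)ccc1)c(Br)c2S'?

Yes

The pattern [NX1]#[CX2] describes a nitrogen triple-bonded to a two-connected carbon — a nitrile.
The molecule carries a nitrile (-C#N), whose atoms satisfy every constraint of the query, so the pattern matches.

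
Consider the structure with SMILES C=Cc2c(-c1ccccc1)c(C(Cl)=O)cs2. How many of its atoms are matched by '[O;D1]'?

1

The query [O;D1] means: aliphatic oxygen bonded to exactly one heavy atom.
Check the 16 heavy atoms by environment: 1× s (aromatic, D2) → no; 4× c (aromatic, D3) → no; 6× c (aromatic, D2) → no; 1× C (D3) → no; 1× O (D1) → match; 1× Cl (D1) → no; 1× C (D2) → no; 1× C (D1) → no.
That gives 1 matching atom.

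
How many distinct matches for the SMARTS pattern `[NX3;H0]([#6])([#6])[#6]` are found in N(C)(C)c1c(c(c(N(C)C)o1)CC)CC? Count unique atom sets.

2

[NX3;H0]([#6])([#6])[#6] is the SMARTS for a tertiary amine: a trivalent nitrogen with no H, bonded to three carbons.
The molecule carries 2 separate instances of a dimethylamino group (-N(CH3)2) meeting every constraint; each maps to a distinct set of atoms, giving 2 matches.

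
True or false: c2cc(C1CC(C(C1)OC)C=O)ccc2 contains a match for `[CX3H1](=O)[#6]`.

The pattern [CX3H1](=O)[#6] describes an sp2 carbon with one H, double-bonded to O and single-bonded to carbon — an aldehyde.
The molecule carries an aldehyde (-CHO), whose atoms satisfy every constraint of the query, so the pattern matches.

True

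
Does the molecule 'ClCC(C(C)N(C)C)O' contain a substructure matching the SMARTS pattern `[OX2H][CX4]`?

The pattern [OX2H][CX4] describes a hydroxyl oxygen bound to an sp3 (X4) carbon — an aliphatic alcohol.
The molecule carries a hydroxyl group (-OH), whose atoms satisfy every constraint of the query, so the pattern matches.

Yes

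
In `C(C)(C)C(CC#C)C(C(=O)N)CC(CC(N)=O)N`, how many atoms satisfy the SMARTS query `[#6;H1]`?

5

Check the 18 heavy atoms by environment: 3× C (H2) → no; 5× C (H1) → match; 3× C (H0) → no; 2× O (H0) → no; 3× N (H2) → no; 2× C (H3) → no.
That gives 5 matching atoms.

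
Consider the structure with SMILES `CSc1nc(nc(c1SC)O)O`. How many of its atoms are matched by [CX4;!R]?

The query [CX4;!R] means: aliphatic carbon with four total connections, not in a ring.
Check the 12 heavy atoms by environment: 2× n (aromatic, X2, in 6-ring) → no; 4× c (aromatic, X3, in 6-ring) → no; 2× O (X2, acyclic) → no; 2× S (X2, acyclic) → no; 2× C (X4, acyclic) → match.
That gives 2 matching atoms.

2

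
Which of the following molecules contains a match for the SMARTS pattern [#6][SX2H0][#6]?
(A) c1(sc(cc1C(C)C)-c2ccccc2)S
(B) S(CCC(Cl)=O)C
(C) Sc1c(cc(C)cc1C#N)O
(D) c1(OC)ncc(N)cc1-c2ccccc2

[#6][SX2H0][#6] describes an aliphatic sulfur bridging two carbons with no H on the sulfur (a thioether).
(A) has a thiol (-SH) but the sulfur has H1, not H0 bridging two carbons.
(B) contains a methylthio ether (-SCH3), which satisfies every atom and bond constraint.
(C) has a thiol (-SH) but the sulfur has H1, not H0 bridging two carbons.
(D) has a methoxy ether (-OCH3) but the bridging atom is O, not S.
So the answer is (B).

B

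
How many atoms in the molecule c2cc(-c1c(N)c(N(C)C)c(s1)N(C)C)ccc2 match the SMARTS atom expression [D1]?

5

The query [D1] means: atom with exactly one heavy-atom neighbour (degree 1).
Check the 18 heavy atoms by environment: 1× s (aromatic, D2) → no; 5× c (aromatic, D3) → no; 2× N (D3) → no; 4× C (D1) → match; 1× N (D1) → match; 5× c (aromatic, D2) → no.
Summing the matching environments: 4 + 1 = 5 matching atoms.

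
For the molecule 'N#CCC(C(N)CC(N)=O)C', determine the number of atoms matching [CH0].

2

The query [CH0] means: aliphatic carbon with no attached hydrogen.
Check the 11 heavy atoms by environment: 2× C (H2) → no; 2× C (H1) → no; 2× N (H2) → no; 2× C (H0) → match; 1× O (H0) → no; 1× N (H0) → no; 1× C (H3) → no.
That gives 2 matching atoms.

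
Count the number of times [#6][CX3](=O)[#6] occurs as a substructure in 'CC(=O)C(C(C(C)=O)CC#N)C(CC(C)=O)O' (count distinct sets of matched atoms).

[#6][CX3](=O)[#6] is the SMARTS for a ketone: a carbonyl carbon (no H) flanked by two carbons.
The molecule carries 3 separate instances of an acetyl/ketone group (-C(=O)CH3) meeting every constraint; each maps to a distinct set of atoms, giving 3 matches.

3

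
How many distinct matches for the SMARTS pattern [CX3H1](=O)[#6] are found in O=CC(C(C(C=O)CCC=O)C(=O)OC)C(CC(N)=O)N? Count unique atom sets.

3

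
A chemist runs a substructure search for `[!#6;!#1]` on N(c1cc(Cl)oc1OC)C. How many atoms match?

4

Check the 10 heavy atoms by environment: 1× o (aromatic) → match; 4× c (aromatic) → no; 1× Cl → match; 1× O → match; 2× C → no; 1× N → match.
Summing the matching environments: 1 + 1 + 1 + 1 = 4 matching atoms.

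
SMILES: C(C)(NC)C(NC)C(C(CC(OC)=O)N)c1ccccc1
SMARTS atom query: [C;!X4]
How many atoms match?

1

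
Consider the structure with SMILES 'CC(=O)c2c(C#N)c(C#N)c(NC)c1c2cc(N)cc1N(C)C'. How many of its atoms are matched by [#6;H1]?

2

The query [#6;H1] means: any carbon bearing exactly one hydrogen.
Check the 23 heavy atoms by environment: 8× c (aromatic, H0) → no; 2× c (aromatic, H1) → match; 3× C (H0) → no; 1× O (H0) → no; 4× C (H3) → no; 3× N (H0) → no; 1× N (H2) → no; 1× N (H1) → no.
That gives 2 matching atoms.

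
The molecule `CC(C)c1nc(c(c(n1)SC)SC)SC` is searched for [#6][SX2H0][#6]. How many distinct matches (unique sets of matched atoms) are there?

[#6][SX2H0][#6] is the SMARTS for a thioether: an aliphatic sulfur bridging two carbons with no H on the sulfur.
The molecule carries 3 separate instances of a methylthio ether (-SCH3) meeting every constraint; each maps to a distinct set of atoms, giving 3 matches.

3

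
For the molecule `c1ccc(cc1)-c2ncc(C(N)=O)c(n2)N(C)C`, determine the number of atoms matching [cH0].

4

The query [cH0] means: aromatic carbon with no attached hydrogen (substituted or ring-fusion).
Check the 18 heavy atoms by environment: 2× n (aromatic, H0) → no; 4× c (aromatic, H0) → match; 6× c (aromatic, H1) → no; 1× N (H0) → no; 2× C (H3) → no; 1× C (H0) → no; 1× O (H0) → no; 1× N (H2) → no.
That gives 4 matching atoms.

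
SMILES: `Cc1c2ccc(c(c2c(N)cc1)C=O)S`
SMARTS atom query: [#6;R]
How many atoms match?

10

The query [#6;R] means: carbon that is part of a ring.
Check the 15 heavy atoms by environment: 10× c (aromatic, in 6-ring) → match; 1× N (acyclic) → no; 2× C (acyclic) → no; 1× O (acyclic) → no; 1× S (acyclic) → no.
That gives 10 matching atoms.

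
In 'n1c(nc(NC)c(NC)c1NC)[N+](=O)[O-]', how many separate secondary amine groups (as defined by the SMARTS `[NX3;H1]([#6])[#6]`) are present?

3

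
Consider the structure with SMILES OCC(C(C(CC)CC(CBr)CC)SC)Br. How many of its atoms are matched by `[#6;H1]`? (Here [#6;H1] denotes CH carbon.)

4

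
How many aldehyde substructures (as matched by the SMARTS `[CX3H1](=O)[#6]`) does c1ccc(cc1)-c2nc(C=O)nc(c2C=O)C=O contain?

3

[CX3H1](=O)[#6] is the SMARTS for an aldehyde: an sp2 carbon with one H, double-bonded to O and single-bonded to carbon.
The molecule carries 3 separate instances of an aldehyde (-CHO) meeting every constraint; each maps to a distinct set of atoms, giving 3 matches.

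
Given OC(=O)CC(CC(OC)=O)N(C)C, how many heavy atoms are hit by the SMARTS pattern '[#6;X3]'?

2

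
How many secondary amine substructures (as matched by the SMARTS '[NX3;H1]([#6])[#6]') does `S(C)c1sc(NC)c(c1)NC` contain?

2

[NX3;H1]([#6])[#6] is the SMARTS for a secondary amine: a trivalent nitrogen with one H, bonded to two carbons.
The molecule carries 2 separate instances of an N-methylamino group (-NHCH3) meeting every constraint; each maps to a distinct set of atoms, giving 2 matches.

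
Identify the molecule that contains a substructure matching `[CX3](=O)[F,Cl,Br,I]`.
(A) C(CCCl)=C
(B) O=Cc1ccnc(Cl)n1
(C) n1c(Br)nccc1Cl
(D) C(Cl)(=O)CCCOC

D

[CX3](=O)[F,Cl,Br,I] describes a carbonyl carbon bonded to a halogen (an acyl halide).
(A) has a chloro substituent but the Cl is not on a carbonyl carbon.
(B) has a chloro substituent but the Cl is not on a carbonyl carbon.
(C) has a chloro substituent but the Cl is not on a carbonyl carbon.
(D) contains an acyl chloride (-C(=O)Cl), which satisfies every atom and bond constraint.
So the answer is (D).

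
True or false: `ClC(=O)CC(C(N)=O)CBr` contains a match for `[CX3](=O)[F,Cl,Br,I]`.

True

The pattern [CX3](=O)[F,Cl,Br,I] describes a carbonyl carbon bonded to a halogen — an acyl halide.
The molecule carries an acyl chloride (-C(=O)Cl), whose atoms satisfy every constraint of the query, so the pattern matches.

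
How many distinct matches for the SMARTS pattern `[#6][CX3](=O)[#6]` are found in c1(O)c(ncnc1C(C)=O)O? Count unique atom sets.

1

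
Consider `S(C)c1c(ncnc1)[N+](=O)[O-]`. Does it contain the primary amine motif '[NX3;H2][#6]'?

The pattern [NX3;H2][#6] describes a trivalent nitrogen with two H attached to carbon — a primary amine.
The closest candidate here is a nitro group (-[N+](=O)[O-]), but the nitrogen is [N+] with no H, not NX3H2. No other fragment satisfies the full query, so there is no match.

No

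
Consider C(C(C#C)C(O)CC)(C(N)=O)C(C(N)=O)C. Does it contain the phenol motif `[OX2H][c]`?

No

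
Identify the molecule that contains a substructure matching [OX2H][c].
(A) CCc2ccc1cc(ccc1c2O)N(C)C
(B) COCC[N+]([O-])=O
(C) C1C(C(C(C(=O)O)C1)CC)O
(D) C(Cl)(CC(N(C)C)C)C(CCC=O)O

[OX2H][c] describes a hydroxyl oxygen attached to an aromatic carbon (a phenol).
(A) contains a hydroxyl group (-OH), which satisfies every atom and bond constraint.
(B) has a methoxy ether (-OCH3) but the oxygen has H0, not H1.
(C) has a hydroxyl group (-OH) but the -OH is on an aliphatic carbon, not an aromatic c.
(D) has a hydroxyl group (-OH) but the -OH is on an aliphatic carbon, not an aromatic c.
So the answer is (A).

A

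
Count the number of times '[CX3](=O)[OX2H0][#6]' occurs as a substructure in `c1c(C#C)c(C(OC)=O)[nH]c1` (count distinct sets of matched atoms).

1

[CX3](=O)[OX2H0][#6] is the SMARTS for an ester: a carbonyl carbon bonded to an oxygen that is itself bonded to carbon (no H on that O).
Exactly one fragment in the molecule meets all constraints, giving 1 match.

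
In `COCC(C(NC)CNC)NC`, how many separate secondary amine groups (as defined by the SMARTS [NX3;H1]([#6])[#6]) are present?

3

[NX3;H1]([#6])[#6] is the SMARTS for a secondary amine: a trivalent nitrogen with one H, bonded to two carbons.
The molecule carries 3 separate instances of an N-methylamino group (-NHCH3) meeting every constraint; each maps to a distinct set of atoms, giving 3 matches.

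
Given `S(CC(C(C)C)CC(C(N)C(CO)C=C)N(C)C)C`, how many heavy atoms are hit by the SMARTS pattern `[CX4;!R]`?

13

Check the 19 heavy atoms by environment: 13× C (X4, acyclic) → match; 2× N (X3, acyclic) → no; 1× S (X2, acyclic) → no; 2× C (X3, acyclic) → no; 1× O (X2, acyclic) → no.
That gives 13 matching atoms.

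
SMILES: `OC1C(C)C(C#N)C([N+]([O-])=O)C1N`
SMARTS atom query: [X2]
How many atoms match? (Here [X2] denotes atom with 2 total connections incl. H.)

2

The query [X2] means: any atom with exactly two total connections (bonds + H).
Check the 13 heavy atoms by environment: 6× C (X4) → no; 1× N (X3) → no; 1× O (X2) → match; 1× C (X2) → match; 1× N (X1) → no; 1× N (charge +1, X3) → no; 1× O (charge -1, X1) → no; 1× O (X1) → no.
Summing the matching environments: 1 + 1 = 2 matching atoms.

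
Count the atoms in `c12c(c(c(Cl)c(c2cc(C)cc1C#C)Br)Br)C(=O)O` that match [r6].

The query [r6] means: r6 matches atoms in a six-membered ring.
Check the 19 heavy atoms by environment: 10× c (aromatic, in 6-ring) → match; 4× C (acyclic) → no; 2× O (acyclic) → no; 1× Cl (acyclic) → no; 2× Br (acyclic) → no.
That gives 10 matching atoms.

10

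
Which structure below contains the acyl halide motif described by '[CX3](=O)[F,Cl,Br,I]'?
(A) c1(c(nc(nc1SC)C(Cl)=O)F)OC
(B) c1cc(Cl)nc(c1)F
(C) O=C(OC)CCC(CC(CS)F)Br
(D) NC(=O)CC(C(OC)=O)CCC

[CX3](=O)[F,Cl,Br,I] describes a carbonyl carbon bonded to a halogen (an acyl halide).
(A) contains an acyl chloride (-C(=O)Cl), which satisfies every atom and bond constraint.
(B) has a chloro substituent but the Cl is not on a carbonyl carbon.
(C) has a methyl-ester group (-C(=O)OCH3) but the carbonyl is bonded to -O-C, not to a halogen.
(D) has a methyl-ester group (-C(=O)OCH3) but the carbonyl is bonded to -O-C, not to a halogen.
So the answer is (A).

A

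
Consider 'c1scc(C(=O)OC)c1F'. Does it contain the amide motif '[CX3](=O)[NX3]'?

No

The pattern [CX3](=O)[NX3] describes a carbonyl carbon bonded to a trivalent nitrogen — an amide.
The closest candidate here is a methyl-ester group (-C(=O)OCH3), but the carbonyl is bonded to O, not to an NX3 nitrogen. No other fragment satisfies the full query, so there is no match.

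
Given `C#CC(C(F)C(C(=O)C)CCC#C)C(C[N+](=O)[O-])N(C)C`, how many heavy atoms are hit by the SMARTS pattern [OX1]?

Check the 21 heavy atoms by environment: 10× C (X4) → no; 1× F (X1) → no; 1× C (X3) → no; 2× O (X1) → match; 1× N (X3) → no; 4× C (X2) → no; 1× N (charge +1, X3) → no; 1× O (charge -1, X1) → match.
Summing the matching environments: 2 + 1 = 3 matching atoms.

3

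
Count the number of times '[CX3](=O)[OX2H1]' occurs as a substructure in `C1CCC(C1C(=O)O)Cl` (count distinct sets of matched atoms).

1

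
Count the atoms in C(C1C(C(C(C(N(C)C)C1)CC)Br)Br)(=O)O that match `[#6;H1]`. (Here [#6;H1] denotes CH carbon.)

Check the 16 heavy atoms by environment: 5× C (H1) → match; 2× C (H2) → no; 2× Br (H0) → no; 1× N (H0) → no; 3× C (H3) → no; 1× C (H0) → no; 1× O (H0) → no; 1× O (H1) → no.
That gives 5 matching atoms.

5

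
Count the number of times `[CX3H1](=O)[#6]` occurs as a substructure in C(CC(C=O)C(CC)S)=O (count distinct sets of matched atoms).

2

[CX3H1](=O)[#6] is the SMARTS for an aldehyde: an sp2 carbon with one H, double-bonded to O and single-bonded to carbon.
The molecule carries 2 separate instances of an aldehyde (-CHO) meeting every constraint; each maps to a distinct set of atoms, giving 2 matches.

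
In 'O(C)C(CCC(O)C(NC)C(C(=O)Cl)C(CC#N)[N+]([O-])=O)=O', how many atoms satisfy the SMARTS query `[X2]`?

Check the 22 heavy atoms by environment: 9× C (X4) → no; 2× C (X3) → no; 3× O (X1) → no; 1× Cl (X1) → no; 1× N (X3) → no; 2× O (X2) → match; 1× N (charge +1, X3) → no; 1× O (charge -1, X1) → no; 1× C (X2) → match; 1× N (X1) → no.
Summing the matching environments: 2 + 1 = 3 matching atoms.

3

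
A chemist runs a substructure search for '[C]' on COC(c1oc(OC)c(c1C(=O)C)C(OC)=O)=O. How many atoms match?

7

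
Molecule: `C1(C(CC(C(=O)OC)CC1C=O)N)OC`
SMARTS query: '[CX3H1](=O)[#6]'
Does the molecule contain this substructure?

Yes

The pattern [CX3H1](=O)[#6] describes an sp2 carbon with one H, double-bonded to O and single-bonded to carbon — an aldehyde.
The molecule carries an aldehyde (-CHO), whose atoms satisfy every constraint of the query, so the pattern matches.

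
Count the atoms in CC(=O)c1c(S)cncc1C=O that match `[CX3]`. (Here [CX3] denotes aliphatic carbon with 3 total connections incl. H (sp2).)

2

The query [CX3] means: C with X3: aliphatic carbon with exactly 3 total connections.
Check the 12 heavy atoms by environment: 1× n (aromatic, X2) → no; 5× c (aromatic, X3) → no; 2× C (X3) → match; 2× O (X1) → no; 1× C (X4) → no; 1× S (X2) → no.
That gives 2 matching atoms.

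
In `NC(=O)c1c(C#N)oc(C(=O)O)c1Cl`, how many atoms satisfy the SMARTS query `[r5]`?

The query [r5] means: r5 matches atoms in a five-membered ring.
Check the 14 heavy atoms by environment: 1× o (aromatic, in 5-ring) → match; 4× c (aromatic, in 5-ring) → match; 3× C (acyclic) → no; 3× O (acyclic) → no; 2× N (acyclic) → no; 1× Cl (acyclic) → no.
Summing the matching environments: 1 + 4 = 5 matching atoms.

5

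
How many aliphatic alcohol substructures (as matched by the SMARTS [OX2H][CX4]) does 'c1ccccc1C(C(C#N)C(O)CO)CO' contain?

[OX2H][CX4] is the SMARTS for an aliphatic alcohol: a hydroxyl oxygen bound to an sp3 (X4) carbon.
The molecule carries 3 separate instances of a hydroxyl group (-OH) meeting every constraint; each maps to a distinct set of atoms, giving 3 matches.

3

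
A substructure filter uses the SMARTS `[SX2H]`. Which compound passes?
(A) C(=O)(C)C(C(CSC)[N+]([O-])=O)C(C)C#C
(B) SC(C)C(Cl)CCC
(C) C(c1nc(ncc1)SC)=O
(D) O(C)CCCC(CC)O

B

[SX2H] describes an aliphatic sulfur with two connections, one being H (a thiol).
(A) has a methylthio ether (-SCH3) but the sulfur has H0 (bonded to two carbons), not H1.
(B) contains a thiol (-SH), which satisfies every atom and bond constraint.
(C) has a methylthio ether (-SCH3) but the sulfur has H0 (bonded to two carbons), not H1.
(D) has a hydroxyl group (-OH) but it is an -OH, not an -SH.
So the answer is (B).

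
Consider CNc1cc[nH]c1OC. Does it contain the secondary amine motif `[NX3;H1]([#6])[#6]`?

Yes

The pattern [NX3;H1]([#6])[#6] describes a trivalent nitrogen with one H, bonded to two carbons — a secondary amine.
The molecule carries an N-methylamino group (-NHCH3), whose atoms satisfy every constraint of the query, so the pattern matches.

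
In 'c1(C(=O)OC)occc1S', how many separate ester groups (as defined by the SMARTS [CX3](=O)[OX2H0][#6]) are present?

1

[CX3](=O)[OX2H0][#6] is the SMARTS for an ester: a carbonyl carbon bonded to an oxygen that is itself bonded to carbon (no H on that O).
Exactly one fragment in the molecule meets all constraints, giving 1 match.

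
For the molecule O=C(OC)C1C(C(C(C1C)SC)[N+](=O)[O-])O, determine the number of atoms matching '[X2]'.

3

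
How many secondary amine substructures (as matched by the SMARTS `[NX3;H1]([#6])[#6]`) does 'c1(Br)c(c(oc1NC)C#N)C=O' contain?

1

[NX3;H1]([#6])[#6] is the SMARTS for a secondary amine: a trivalent nitrogen with one H, bonded to two carbons.
Exactly one fragment in the molecule meets all constraints, giving 1 match.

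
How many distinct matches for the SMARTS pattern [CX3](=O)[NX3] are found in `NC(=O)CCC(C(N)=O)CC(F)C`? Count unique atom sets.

[CX3](=O)[NX3] is the SMARTS for an amide: a carbonyl carbon bonded to a trivalent nitrogen.
The molecule carries 2 separate instances of a primary amide (-C(=O)NH2) meeting every constraint; each maps to a distinct set of atoms, giving 2 matches.

2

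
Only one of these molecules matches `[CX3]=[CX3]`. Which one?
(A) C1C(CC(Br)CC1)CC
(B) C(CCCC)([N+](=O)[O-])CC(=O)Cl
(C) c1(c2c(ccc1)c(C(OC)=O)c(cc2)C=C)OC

[CX3]=[CX3] describes a non-aromatic C=C double bond between two sp2 carbons (an alkene).
(A) has an ethyl group (-CH2CH3) but its C-C bond is a single bond between CX4 carbons, not CX3=CX3.
(B) has an ethyl group (-CH2CH3) but its C-C bond is a single bond between CX4 carbons, not CX3=CX3.
(C) contains a vinyl group (-CH=CH2), which satisfies every atom and bond constraint.
So the answer is (C).

C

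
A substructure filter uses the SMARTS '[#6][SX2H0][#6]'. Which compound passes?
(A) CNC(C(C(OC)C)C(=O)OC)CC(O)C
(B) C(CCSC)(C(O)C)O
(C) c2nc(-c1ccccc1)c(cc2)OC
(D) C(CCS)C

B

[#6][SX2H0][#6] describes an aliphatic sulfur bridging two carbons with no H on the sulfur (a thioether).
(A) has a methoxy ether (-OCH3) but the bridging atom is O, not S.
(B) contains a methylthio ether (-SCH3), which satisfies every atom and bond constraint.
(C) has a methoxy ether (-OCH3) but the bridging atom is O, not S.
(D) has a thiol (-SH) but the sulfur has H1, not H0 bridging two carbons.
So the answer is (B).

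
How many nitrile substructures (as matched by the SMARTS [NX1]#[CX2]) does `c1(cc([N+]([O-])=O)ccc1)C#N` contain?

[NX1]#[CX2] is the SMARTS for a nitrile: a nitrogen triple-bonded to a two-connected carbon.
Exactly one fragment in the molecule meets all constraints, giving 1 match.

1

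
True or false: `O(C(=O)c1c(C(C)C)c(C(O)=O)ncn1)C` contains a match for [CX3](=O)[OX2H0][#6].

True

The pattern [CX3](=O)[OX2H0][#6] describes a carbonyl carbon bonded to an oxygen that is itself bonded to carbon (no H on that O) — an ester.
The molecule carries a methyl-ester group (-C(=O)OCH3), whose atoms satisfy every constraint of the query, so the pattern matches.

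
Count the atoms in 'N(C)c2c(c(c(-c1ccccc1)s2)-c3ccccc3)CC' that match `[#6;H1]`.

Check the 21 heavy atoms by environment: 1× s (aromatic, H0) → no; 6× c (aromatic, H0) → no; 10× c (aromatic, H1) → match; 1× C (H2) → no; 2× C (H3) → no; 1× N (H1) → no.
That gives 10 matching atoms.

10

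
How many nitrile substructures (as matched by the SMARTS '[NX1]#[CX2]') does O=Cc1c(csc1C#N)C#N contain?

2

[NX1]#[CX2] is the SMARTS for a nitrile: a nitrogen triple-bonded to a two-connected carbon.
The molecule carries 2 separate instances of a nitrile (-C#N) meeting every constraint; each maps to a distinct set of atoms, giving 2 matches.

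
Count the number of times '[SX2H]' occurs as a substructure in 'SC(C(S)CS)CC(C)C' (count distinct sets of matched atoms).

3

[SX2H] is the SMARTS for a thiol: an aliphatic sulfur with two connections, one being H.
The molecule carries 3 separate instances of a thiol (-SH) meeting every constraint; each maps to a distinct set of atoms, giving 3 matches.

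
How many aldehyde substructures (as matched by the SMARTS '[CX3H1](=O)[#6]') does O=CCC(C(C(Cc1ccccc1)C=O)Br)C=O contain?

3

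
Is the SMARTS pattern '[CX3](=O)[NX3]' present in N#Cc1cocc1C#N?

No

The pattern [CX3](=O)[NX3] describes a carbonyl carbon bonded to a trivalent nitrogen — an amide.
The closest candidate here is a nitrile (-C#N), but the nitrile N is NX1 (triple-bonded), not NX3. No other fragment satisfies the full query, so there is no match.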